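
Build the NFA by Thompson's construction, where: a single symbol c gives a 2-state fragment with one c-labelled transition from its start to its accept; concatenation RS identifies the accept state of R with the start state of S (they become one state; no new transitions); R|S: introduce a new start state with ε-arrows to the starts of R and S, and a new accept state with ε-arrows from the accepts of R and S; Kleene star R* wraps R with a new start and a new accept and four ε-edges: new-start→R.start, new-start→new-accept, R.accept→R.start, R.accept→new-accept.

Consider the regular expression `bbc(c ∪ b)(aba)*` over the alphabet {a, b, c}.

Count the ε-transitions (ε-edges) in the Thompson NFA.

8

Bottom-up over the parse tree:
Each of the 8 symbol leaves contributes 0 ε-transitions.
  c ∪ b : 4 ε-transitions
  aba : 0 ε-transitions
  (aba)* : 4 ε-transitions
  bbc(c ∪ b)(aba)* : 8 ε-transitions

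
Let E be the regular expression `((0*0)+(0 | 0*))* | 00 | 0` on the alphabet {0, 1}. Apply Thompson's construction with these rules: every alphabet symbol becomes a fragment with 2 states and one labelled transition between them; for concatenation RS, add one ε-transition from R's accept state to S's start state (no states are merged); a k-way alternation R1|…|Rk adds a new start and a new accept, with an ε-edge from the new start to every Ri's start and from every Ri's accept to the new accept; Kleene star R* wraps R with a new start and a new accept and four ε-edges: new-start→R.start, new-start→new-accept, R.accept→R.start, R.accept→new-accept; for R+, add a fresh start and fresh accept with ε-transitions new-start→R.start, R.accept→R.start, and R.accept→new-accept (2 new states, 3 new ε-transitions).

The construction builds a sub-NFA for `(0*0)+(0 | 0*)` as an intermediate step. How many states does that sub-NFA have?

16

Fragment for `(0*0)+(0 | 0*)`:
Each of the 4 symbol leaves contributes a 2-state fragment.
  0* = 4 states
  0*0 = 6 states
  (0*0)+ = 8 states
  0* = 4 states
  0 | 0* = 8 states
  (0*0)+(0 | 0*) = 16 states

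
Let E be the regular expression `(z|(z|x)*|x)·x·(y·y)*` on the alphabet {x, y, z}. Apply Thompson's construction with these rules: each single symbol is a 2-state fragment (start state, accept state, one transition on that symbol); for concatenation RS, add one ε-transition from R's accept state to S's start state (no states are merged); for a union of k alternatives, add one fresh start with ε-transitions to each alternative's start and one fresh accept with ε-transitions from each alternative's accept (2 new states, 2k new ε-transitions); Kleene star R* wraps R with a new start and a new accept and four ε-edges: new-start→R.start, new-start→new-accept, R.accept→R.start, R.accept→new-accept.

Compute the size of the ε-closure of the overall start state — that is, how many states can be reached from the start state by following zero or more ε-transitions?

Compute the ε-closure size of each fragment's start state recursively; a symbol fragment's start has no outgoing ε-edge, so its closure is just itself (size 1).
  z|x : new start ε-reaches every alternative's start; none of them accept ε, so the new accept is not reached: C = 1 + 1 + 1 = 3
  (z|x)* : the star's fresh start ε-reaches both the body's start and the fresh accept: C = 2 + 3 = 5
  z|(z|x)*|x : new start ε-reaches every alternative's start; at least one alternative accepts ε, so the union's new accept is reached too: C = 1 + 1 + 5 + 1 + 1 = 9
  y·y : same as the first factor's closure: C = 1
  (y·y)* : new start has ε-edges to the inner start and to the new accept, so C = 2 + 1 = 3
  (z|(z|x)*|x)·x·(y·y)* : C = 9 + 1 = 10 (closure spills across the concat boundary because the left factor accepts ε)

10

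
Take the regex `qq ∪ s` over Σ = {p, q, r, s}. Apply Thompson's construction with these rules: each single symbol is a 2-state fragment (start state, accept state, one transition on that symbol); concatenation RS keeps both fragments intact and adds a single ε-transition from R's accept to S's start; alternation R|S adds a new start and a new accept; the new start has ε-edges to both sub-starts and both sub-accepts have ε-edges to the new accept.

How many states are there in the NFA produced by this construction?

8

Bottom-up over the parse tree:
Each of the 3 symbol leaves contributes a 2-state fragment.
  qq : 4 states
  qq ∪ s : 8 states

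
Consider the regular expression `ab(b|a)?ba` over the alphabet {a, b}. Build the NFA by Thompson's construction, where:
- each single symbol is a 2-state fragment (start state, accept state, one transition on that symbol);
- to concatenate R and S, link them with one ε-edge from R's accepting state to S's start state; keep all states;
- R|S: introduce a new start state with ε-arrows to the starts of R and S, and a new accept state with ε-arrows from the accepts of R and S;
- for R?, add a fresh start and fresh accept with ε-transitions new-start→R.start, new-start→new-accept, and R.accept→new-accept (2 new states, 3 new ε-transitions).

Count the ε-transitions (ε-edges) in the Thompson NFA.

11

Bottom-up over the parse tree:
Each of the 6 symbol leaves contributes 0 ε-transitions.
  b|a → 4 ε-transitions
  (b|a)? → 7 ε-transitions
  ab(b|a)?ba → 11 ε-transitions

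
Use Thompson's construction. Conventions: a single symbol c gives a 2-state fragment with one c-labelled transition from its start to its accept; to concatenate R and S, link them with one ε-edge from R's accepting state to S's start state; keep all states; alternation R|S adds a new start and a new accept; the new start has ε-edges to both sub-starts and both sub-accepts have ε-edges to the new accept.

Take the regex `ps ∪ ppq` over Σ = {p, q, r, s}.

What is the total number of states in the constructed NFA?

12

By structural recursion:
Each of the 5 symbol leaves contributes a 2-state fragment.
  ps → 4 states
  ppq → 6 states
  ps ∪ ppq → 12 states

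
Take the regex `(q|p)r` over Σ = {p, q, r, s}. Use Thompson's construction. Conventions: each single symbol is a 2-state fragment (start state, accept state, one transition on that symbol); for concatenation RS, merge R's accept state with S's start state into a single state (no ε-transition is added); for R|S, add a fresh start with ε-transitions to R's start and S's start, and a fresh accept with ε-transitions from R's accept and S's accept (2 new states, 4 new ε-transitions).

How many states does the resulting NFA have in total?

Bottom-up over the parse tree:
Each of the 3 symbol leaves contributes a 2-state fragment.
  q|p = 6 states
  (q|p)r = 7 states

7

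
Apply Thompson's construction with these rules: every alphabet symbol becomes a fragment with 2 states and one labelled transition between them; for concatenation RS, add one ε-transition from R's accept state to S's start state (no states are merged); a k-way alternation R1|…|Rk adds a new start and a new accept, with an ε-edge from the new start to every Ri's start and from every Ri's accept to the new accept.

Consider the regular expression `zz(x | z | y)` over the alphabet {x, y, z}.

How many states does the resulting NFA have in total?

Recursing over subexpressions:
Each of the 5 symbol leaves contributes a 2-state fragment.
  x | z | y — 8 states
  zz(x | z | y) — 12 states

12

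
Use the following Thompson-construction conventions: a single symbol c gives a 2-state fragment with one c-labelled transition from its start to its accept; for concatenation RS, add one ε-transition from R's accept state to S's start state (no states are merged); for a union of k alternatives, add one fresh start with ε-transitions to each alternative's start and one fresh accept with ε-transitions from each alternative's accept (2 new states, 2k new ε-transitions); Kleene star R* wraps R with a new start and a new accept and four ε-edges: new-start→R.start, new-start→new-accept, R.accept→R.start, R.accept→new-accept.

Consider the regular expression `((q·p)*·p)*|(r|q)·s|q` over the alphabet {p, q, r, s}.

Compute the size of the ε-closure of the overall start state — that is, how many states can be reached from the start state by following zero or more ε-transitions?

12

Let C(F) = |ε-closure(F.start)| within fragment F, and note whether F accepts ε. Symbol fragments have C = 1 and do not accept ε. Then:
  q·p — C equals the left operand's closure size = 1 (its accept is not ε-reachable, so the closure stops there)
  (q·p)* — C = 1 (new start) + 1 (body) + 1 (new accept) = 3
  (q·p)*·p — the left operand accepts ε, so the closure extends into the next operand (via the concat ε-link); C = 3 + 1 = 4
  ((q·p)*·p)* — the star's fresh start ε-reaches both the body's start and the fresh accept: C = 2 + 4 = 6
  r|q — C = 1 + 1 + 1 = 3 (the new accept is not ε-reachable since no branch accepts ε)
  (r|q)·s — C equals the left operand's closure size = 3 (its accept is not ε-reachable, so the closure stops there)
  ((q·p)*·p)*|(r|q)·s|q — C = 1 (new start) + (6 + 3 + 1) + 1 (new accept, since some branch ε-reaches its own accept) = 12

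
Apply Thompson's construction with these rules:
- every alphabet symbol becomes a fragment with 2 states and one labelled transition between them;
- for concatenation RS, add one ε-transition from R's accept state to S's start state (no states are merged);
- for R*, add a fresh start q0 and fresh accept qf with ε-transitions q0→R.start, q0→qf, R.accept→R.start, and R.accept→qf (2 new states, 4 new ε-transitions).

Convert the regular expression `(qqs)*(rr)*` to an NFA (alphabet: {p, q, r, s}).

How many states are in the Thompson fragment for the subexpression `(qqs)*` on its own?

8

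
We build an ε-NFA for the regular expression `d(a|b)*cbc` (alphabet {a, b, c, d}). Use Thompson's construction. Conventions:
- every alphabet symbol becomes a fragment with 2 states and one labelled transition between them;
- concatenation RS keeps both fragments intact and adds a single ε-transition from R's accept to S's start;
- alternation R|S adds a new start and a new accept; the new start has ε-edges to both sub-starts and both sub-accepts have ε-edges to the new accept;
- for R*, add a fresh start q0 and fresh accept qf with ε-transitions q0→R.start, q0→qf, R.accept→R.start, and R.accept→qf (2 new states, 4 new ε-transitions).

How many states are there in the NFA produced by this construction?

Building bottom-up:
Each of the 6 symbol leaves contributes a 2-state fragment.
  a|b → 6 states
  (a|b)* → 8 states
  d(a|b)*cbc → 16 states

16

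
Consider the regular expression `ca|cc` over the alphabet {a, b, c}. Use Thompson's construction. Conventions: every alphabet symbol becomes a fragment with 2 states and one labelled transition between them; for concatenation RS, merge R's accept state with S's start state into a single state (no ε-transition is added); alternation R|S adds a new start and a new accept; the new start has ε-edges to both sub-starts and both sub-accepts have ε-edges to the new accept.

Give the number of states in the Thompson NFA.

Per subexpression:
Each of the 4 symbol leaves contributes a 2-state fragment.
  ca : 3 states
  cc : 3 states
  ca|cc : 8 states

8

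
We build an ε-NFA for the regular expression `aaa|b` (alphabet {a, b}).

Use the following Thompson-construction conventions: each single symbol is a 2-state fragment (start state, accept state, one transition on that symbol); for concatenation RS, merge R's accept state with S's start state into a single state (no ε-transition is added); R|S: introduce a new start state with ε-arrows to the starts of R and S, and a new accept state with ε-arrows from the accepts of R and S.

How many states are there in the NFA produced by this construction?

By structural recursion:
Each of the 4 symbol leaves contributes a 2-state fragment.
  aaa — 4 states
  aaa|b — 8 states

8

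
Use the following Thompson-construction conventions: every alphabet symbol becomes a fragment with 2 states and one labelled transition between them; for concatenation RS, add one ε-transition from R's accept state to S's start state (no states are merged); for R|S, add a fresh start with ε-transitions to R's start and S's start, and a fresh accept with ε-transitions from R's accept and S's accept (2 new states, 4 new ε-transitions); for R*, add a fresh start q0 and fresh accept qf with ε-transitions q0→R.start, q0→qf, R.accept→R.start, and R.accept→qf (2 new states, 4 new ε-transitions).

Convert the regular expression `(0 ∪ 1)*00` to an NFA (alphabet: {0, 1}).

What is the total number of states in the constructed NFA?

Recursing over subexpressions:
Each of the 4 symbol leaves contributes a 2-state fragment.
  0 ∪ 1 : 6 states
  (0 ∪ 1)* : 8 states
  (0 ∪ 1)*00 : 12 states

12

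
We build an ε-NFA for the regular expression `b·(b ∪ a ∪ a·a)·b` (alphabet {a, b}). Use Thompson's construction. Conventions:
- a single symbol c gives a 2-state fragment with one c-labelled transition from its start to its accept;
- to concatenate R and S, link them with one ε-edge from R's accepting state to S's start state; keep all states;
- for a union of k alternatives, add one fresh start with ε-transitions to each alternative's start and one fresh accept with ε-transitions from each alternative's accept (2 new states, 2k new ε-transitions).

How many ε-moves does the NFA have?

Per subexpression:
Each of the 6 symbol leaves contributes 0 ε-transitions.
  a·a → 1 ε-transition
  b ∪ a ∪ a·a → 7 ε-transitions
  b·(b ∪ a ∪ a·a)·b → 9 ε-transitions

9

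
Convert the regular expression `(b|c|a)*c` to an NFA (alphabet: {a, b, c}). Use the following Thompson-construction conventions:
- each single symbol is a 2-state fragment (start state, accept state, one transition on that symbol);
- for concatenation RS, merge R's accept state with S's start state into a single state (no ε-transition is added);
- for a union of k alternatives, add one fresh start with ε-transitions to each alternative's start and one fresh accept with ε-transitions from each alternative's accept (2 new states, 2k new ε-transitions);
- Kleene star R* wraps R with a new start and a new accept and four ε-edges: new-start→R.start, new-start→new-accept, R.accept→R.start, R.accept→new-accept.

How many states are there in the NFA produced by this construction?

11

Bottom-up over the parse tree:
Each of the 4 symbol leaves contributes a 2-state fragment.
  b|c|a — 8 states
  (b|c|a)* — 10 states
  (b|c|a)*c — 11 states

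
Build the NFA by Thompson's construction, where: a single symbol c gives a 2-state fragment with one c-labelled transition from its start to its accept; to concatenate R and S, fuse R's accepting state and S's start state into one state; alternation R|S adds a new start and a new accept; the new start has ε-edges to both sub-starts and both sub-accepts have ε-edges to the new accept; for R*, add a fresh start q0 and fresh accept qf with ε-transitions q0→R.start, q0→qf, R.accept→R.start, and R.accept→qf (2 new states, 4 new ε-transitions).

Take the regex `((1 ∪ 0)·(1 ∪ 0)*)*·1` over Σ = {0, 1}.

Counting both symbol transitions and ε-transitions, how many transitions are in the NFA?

Bottom-up over the parse tree:
Each of the 5 symbol leaves contributes 1 transition (1 symbol, 0 ε).
  1 ∪ 0 : 6 transitions (2 symbol, 4 ε)
  1 ∪ 0 : 6 transitions (2 symbol, 4 ε)
  (1 ∪ 0)* : 10 transitions (2 symbol, 8 ε)
  (1 ∪ 0)·(1 ∪ 0)* : 16 transitions (4 symbol, 12 ε)
  ((1 ∪ 0)·(1 ∪ 0)*)* : 20 transitions (4 symbol, 16 ε)
  ((1 ∪ 0)·(1 ∪ 0)*)*·1 : 21 transitions (5 symbol, 16 ε)

21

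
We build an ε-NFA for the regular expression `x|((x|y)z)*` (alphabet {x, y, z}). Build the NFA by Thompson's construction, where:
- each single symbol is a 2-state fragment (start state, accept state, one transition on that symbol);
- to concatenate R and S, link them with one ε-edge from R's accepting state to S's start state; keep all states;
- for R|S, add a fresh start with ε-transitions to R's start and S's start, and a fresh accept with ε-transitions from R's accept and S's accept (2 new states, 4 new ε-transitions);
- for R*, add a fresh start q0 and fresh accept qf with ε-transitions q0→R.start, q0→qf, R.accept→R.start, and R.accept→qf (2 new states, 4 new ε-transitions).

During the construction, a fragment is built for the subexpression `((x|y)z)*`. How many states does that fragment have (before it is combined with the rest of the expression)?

10

Fragment for `((x|y)z)*`:
Each of the 3 symbol leaves contributes a 2-state fragment.
  x|y — 6 states
  (x|y)z — 8 states
  ((x|y)z)* — 10 states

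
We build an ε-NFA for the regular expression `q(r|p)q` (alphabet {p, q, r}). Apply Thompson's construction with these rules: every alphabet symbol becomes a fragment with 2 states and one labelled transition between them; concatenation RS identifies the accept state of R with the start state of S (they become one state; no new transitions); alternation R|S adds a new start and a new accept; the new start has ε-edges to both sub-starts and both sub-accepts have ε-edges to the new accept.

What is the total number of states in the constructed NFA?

Bottom-up over the parse tree:
Each of the 4 symbol leaves contributes a 2-state fragment.
  r|p — 6 states
  q(r|p)q — 8 states

8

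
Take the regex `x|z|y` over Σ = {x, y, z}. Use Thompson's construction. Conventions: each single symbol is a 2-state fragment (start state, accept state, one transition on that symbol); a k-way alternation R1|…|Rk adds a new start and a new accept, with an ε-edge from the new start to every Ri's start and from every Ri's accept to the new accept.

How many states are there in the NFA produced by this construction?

Recursing over subexpressions:
Each of the 3 symbol leaves contributes a 2-state fragment.
  x|z|y → 8 states

8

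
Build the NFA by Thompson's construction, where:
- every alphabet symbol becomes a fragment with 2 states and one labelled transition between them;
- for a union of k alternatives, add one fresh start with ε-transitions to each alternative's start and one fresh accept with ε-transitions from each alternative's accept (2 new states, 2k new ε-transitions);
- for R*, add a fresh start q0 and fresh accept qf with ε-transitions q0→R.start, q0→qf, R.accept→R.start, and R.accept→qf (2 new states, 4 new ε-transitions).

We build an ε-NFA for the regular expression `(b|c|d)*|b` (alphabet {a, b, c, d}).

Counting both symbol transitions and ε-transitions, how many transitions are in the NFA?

18

Recursing over subexpressions:
Each of the 4 symbol leaves contributes 1 transition (1 symbol, 0 ε).
  b|c|d = 9 transitions (3 symbol, 6 ε)
  (b|c|d)* = 13 transitions (3 symbol, 10 ε)
  (b|c|d)*|b = 18 transitions (4 symbol, 14 ε)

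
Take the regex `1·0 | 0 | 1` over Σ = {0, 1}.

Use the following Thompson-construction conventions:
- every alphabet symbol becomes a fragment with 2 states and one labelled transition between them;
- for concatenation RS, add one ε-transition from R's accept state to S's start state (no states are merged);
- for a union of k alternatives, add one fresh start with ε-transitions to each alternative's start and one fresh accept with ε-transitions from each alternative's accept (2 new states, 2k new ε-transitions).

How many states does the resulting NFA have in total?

10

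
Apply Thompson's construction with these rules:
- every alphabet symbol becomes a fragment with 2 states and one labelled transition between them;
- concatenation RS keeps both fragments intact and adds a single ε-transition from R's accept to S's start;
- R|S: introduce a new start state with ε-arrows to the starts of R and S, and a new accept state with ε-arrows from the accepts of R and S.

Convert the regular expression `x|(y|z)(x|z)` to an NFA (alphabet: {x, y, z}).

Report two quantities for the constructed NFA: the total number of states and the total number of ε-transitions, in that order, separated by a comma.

16, 13

Recursing over subexpressions:
Each of the 5 symbol leaves contributes 2 states and 0 ε-transitions.
  y|z → 6 states, 4 ε-transitions
  x|z → 6 states, 4 ε-transitions
  (y|z)(x|z) → 12 states, 9 ε-transitions
  x|(y|z)(x|z) → 16 states, 13 ε-transitions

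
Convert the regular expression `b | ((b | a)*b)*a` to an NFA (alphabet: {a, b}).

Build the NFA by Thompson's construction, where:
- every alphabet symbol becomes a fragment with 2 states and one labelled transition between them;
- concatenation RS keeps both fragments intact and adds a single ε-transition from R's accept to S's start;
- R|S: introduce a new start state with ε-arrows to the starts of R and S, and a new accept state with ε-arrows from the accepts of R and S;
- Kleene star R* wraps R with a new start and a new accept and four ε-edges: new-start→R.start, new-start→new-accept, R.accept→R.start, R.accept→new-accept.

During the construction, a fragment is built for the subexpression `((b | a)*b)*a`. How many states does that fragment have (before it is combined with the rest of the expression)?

14

Fragment for `((b | a)*b)*a`:
Each of the 4 symbol leaves contributes a 2-state fragment.
  b | a — 6 states
  (b | a)* — 8 states
  (b | a)*b — 10 states
  ((b | a)*b)* — 12 states
  ((b | a)*b)*a — 14 states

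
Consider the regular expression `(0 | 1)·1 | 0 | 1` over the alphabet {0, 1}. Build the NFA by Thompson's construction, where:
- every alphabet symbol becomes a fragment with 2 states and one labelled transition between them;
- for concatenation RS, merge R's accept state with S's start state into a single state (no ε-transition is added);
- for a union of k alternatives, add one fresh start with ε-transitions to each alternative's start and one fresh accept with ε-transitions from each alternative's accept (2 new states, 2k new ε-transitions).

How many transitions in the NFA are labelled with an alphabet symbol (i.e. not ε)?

5

By structural recursion:
Each of the 5 symbol leaves contributes exactly 1 symbol transition.
  0 | 1 → 2 symbol transitions
  (0 | 1)·1 → 3 symbol transitions
  (0 | 1)·1 | 0 | 1 → 5 symbol transitions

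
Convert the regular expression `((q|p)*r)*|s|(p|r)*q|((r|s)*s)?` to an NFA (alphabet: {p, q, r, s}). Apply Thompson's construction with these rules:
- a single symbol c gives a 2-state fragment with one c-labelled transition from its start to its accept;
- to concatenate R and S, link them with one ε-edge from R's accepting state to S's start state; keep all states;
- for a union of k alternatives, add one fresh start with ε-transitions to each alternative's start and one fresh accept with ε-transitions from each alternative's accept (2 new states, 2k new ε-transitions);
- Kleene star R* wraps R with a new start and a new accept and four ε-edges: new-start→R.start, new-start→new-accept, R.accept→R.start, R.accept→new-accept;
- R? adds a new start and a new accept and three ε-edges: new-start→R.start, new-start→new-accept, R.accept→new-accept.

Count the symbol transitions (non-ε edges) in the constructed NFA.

Bottom-up over the parse tree:
Each of the 10 symbol leaves contributes exactly 1 symbol transition.
  q|p = 2 symbol transitions
  (q|p)* = 2 symbol transitions
  (q|p)*r = 3 symbol transitions
  ((q|p)*r)* = 3 symbol transitions
  p|r = 2 symbol transitions
  (p|r)* = 2 symbol transitions
  (p|r)*q = 3 symbol transitions
  r|s = 2 symbol transitions
  (r|s)* = 2 symbol transitions
  (r|s)*s = 3 symbol transitions
  ((r|s)*s)? = 3 symbol transitions
  ((q|p)*r)*|s|(p|r)*q|((r|s)*s)? = 10 symbol transitions

10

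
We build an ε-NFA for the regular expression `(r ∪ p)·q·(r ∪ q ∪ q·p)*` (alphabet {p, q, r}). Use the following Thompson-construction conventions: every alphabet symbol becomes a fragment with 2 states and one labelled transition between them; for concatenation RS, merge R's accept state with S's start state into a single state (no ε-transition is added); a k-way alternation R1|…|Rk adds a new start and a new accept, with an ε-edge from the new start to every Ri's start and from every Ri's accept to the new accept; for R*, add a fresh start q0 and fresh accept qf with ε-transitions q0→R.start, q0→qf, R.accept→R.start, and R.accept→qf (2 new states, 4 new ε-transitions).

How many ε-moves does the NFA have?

14

Bottom-up over the parse tree:
Each of the 7 symbol leaves contributes 0 ε-transitions.
  r ∪ p : 4 ε-transitions
  q·p : 0 ε-transitions
  r ∪ q ∪ q·p : 6 ε-transitions
  (r ∪ q ∪ q·p)* : 10 ε-transitions
  (r ∪ p)·q·(r ∪ q ∪ q·p)* : 14 ε-transitions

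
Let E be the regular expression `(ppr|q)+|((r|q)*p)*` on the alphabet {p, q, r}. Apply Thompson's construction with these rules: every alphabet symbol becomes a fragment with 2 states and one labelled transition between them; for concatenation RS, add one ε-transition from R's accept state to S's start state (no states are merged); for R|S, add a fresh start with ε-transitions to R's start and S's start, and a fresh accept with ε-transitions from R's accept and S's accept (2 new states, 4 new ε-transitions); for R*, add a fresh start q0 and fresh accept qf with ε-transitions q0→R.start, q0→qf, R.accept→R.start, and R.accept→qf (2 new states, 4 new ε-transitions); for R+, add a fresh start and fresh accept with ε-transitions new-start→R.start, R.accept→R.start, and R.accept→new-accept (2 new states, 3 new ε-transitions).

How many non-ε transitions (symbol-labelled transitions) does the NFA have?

Per subexpression:
Each of the 7 symbol leaves contributes exactly 1 symbol transition.
  ppr : 3 symbol transitions
  ppr|q : 4 symbol transitions
  (ppr|q)+ : 4 symbol transitions
  r|q : 2 symbol transitions
  (r|q)* : 2 symbol transitions
  (r|q)*p : 3 symbol transitions
  ((r|q)*p)* : 3 symbol transitions
  (ppr|q)+|((r|q)*p)* : 7 symbol transitions

7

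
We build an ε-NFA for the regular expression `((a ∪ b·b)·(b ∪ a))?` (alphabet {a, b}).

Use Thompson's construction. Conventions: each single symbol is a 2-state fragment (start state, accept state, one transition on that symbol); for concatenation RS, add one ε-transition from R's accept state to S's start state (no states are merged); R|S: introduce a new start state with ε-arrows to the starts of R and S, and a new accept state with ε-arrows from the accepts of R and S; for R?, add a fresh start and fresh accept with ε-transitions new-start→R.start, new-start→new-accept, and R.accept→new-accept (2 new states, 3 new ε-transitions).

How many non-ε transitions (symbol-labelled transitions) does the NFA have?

5

Per subexpression:
Each of the 5 symbol leaves contributes exactly 1 symbol transition.
  b·b : 2 symbol transitions
  a ∪ b·b : 3 symbol transitions
  b ∪ a : 2 symbol transitions
  (a ∪ b·b)·(b ∪ a) : 5 symbol transitions
  ((a ∪ b·b)·(b ∪ a))? : 5 symbol transitions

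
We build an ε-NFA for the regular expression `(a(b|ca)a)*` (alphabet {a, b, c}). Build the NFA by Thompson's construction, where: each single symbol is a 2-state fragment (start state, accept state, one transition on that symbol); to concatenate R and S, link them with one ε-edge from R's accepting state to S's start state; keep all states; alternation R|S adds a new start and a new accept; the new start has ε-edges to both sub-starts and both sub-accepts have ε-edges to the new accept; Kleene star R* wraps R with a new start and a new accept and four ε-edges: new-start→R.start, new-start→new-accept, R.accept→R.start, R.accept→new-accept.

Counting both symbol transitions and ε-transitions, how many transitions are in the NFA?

Per subexpression:
Each of the 5 symbol leaves contributes 1 transition (1 symbol, 0 ε).
  ca : 3 transitions (2 symbol, 1 ε)
  b|ca : 8 transitions (3 symbol, 5 ε)
  a(b|ca)a : 12 transitions (5 symbol, 7 ε)
  (a(b|ca)a)* : 16 transitions (5 symbol, 11 ε)

16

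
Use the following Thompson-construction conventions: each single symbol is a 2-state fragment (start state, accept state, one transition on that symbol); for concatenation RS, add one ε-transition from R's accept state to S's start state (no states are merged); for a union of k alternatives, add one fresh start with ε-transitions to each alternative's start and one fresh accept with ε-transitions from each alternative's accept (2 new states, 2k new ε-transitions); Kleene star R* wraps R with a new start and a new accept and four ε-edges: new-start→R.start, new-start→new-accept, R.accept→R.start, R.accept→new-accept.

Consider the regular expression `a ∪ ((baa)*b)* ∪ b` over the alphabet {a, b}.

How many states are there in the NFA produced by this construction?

Bottom-up over the parse tree:
Each of the 6 symbol leaves contributes a 2-state fragment.
  baa : 6 states
  (baa)* : 8 states
  (baa)*b : 10 states
  ((baa)*b)* : 12 states
  a ∪ ((baa)*b)* ∪ b : 18 states

18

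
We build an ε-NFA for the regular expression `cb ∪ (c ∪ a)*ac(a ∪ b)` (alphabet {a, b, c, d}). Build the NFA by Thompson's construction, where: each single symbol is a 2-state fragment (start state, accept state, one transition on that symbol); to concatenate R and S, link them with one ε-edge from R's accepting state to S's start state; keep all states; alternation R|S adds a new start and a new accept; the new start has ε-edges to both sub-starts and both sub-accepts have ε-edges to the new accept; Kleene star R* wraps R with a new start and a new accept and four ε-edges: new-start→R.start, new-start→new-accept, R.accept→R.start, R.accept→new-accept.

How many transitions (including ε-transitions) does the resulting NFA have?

Per subexpression:
Each of the 8 symbol leaves contributes 1 transition (1 symbol, 0 ε).
  cb : 3 transitions (2 symbol, 1 ε)
  c ∪ a : 6 transitions (2 symbol, 4 ε)
  (c ∪ a)* : 10 transitions (2 symbol, 8 ε)
  a ∪ b : 6 transitions (2 symbol, 4 ε)
  (c ∪ a)*ac(a ∪ b) : 21 transitions (6 symbol, 15 ε)
  cb ∪ (c ∪ a)*ac(a ∪ b) : 28 transitions (8 symbol, 20 ε)

28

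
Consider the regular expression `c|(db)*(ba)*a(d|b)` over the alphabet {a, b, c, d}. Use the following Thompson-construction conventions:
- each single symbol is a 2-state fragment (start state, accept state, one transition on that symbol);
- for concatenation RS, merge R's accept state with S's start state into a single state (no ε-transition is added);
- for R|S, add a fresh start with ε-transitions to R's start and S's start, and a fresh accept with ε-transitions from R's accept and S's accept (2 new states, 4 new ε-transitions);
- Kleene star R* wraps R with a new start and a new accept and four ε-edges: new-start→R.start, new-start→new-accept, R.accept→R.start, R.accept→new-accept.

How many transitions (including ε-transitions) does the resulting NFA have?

Recursing over subexpressions:
Each of the 8 symbol leaves contributes 1 transition (1 symbol, 0 ε).
  db — 2 transitions (2 symbol, 0 ε)
  (db)* — 6 transitions (2 symbol, 4 ε)
  ba — 2 transitions (2 symbol, 0 ε)
  (ba)* — 6 transitions (2 symbol, 4 ε)
  d|b — 6 transitions (2 symbol, 4 ε)
  (db)*(ba)*a(d|b) — 19 transitions (7 symbol, 12 ε)
  c|(db)*(ba)*a(d|b) — 24 transitions (8 symbol, 16 ε)

24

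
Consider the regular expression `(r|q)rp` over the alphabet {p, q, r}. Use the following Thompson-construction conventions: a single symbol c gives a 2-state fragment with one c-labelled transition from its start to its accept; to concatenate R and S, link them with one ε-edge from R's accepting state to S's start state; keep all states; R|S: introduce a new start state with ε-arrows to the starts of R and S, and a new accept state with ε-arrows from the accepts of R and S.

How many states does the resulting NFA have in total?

By structural recursion:
Each of the 4 symbol leaves contributes a 2-state fragment.
  r|q = 6 states
  (r|q)rp = 10 states

10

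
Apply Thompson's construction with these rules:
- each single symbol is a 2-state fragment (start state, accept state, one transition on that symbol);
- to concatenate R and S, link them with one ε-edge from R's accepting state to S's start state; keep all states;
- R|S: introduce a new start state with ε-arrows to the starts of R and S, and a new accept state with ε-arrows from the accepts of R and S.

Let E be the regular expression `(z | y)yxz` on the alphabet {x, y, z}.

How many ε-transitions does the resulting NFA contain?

Per subexpression:
Each of the 5 symbol leaves contributes 0 ε-transitions.
  z | y — 4 ε-transitions
  (z | y)yxz — 7 ε-transitions

7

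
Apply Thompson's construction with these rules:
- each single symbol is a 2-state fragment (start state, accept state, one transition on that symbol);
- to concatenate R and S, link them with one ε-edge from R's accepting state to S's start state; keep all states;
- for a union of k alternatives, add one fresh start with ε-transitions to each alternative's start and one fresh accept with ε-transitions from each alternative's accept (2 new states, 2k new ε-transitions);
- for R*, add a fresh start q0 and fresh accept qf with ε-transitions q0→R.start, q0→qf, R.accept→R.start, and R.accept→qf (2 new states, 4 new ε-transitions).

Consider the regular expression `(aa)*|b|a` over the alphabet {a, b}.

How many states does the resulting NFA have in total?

Per subexpression:
Each of the 4 symbol leaves contributes a 2-state fragment.
  aa → 4 states
  (aa)* → 6 states
  (aa)*|b|a → 12 states

12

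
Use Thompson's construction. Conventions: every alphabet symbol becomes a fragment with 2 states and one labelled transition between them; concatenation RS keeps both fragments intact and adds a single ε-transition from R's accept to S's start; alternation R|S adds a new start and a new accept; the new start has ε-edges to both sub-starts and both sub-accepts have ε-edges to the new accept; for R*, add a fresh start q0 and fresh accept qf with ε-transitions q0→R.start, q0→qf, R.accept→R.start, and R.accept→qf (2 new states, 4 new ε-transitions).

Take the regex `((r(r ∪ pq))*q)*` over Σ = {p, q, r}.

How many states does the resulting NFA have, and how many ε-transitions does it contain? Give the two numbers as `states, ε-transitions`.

16, 15

By structural recursion:
Each of the 5 symbol leaves contributes 2 states and 0 ε-transitions.
  pq → 4 states, 1 ε-transition
  r ∪ pq → 8 states, 5 ε-transitions
  r(r ∪ pq) → 10 states, 6 ε-transitions
  (r(r ∪ pq))* → 12 states, 10 ε-transitions
  (r(r ∪ pq))*q → 14 states, 11 ε-transitions
  ((r(r ∪ pq))*q)* → 16 states, 15 ε-transitions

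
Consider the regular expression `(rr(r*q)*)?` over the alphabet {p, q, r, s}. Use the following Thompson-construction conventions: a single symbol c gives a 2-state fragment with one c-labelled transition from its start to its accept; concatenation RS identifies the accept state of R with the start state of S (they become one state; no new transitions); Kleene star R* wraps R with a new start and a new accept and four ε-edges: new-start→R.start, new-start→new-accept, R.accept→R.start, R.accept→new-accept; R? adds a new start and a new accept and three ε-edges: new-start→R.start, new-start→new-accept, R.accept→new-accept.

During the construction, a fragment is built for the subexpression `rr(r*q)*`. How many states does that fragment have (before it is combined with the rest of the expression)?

9

Fragment for `rr(r*q)*`:
Each of the 4 symbol leaves contributes a 2-state fragment.
  r* — 4 states
  r*q — 5 states
  (r*q)* — 7 states
  rr(r*q)* — 9 states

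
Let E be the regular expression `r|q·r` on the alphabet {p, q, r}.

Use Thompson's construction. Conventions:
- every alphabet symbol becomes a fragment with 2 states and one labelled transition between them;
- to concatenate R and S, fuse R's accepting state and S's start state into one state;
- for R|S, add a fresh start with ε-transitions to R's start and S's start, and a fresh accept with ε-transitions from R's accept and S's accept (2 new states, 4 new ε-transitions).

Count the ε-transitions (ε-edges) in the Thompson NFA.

4

Bottom-up over the parse tree:
Each of the 3 symbol leaves contributes 0 ε-transitions.
  q·r → 0 ε-transitions
  r|q·r → 4 ε-transitions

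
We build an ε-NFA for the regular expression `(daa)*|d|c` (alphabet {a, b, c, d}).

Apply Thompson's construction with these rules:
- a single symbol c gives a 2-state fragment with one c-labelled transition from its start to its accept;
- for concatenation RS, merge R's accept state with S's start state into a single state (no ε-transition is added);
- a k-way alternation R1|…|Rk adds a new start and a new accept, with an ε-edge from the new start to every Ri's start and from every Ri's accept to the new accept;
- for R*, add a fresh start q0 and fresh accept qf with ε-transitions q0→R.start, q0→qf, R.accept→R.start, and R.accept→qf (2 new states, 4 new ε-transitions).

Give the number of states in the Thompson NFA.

Per subexpression:
Each of the 5 symbol leaves contributes a 2-state fragment.
  daa : 4 states
  (daa)* : 6 states
  (daa)*|d|c : 12 states

12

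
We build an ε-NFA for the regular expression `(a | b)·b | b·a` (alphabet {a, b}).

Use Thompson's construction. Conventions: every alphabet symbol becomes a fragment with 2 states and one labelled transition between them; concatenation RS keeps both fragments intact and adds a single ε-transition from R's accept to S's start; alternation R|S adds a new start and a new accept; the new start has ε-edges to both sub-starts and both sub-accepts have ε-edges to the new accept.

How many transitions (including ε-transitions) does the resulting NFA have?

15

Building bottom-up:
Each of the 5 symbol leaves contributes 1 transition (1 symbol, 0 ε).
  a | b — 6 transitions (2 symbol, 4 ε)
  (a | b)·b — 8 transitions (3 symbol, 5 ε)
  b·a — 3 transitions (2 symbol, 1 ε)
  (a | b)·b | b·a — 15 transitions (5 symbol, 10 ε)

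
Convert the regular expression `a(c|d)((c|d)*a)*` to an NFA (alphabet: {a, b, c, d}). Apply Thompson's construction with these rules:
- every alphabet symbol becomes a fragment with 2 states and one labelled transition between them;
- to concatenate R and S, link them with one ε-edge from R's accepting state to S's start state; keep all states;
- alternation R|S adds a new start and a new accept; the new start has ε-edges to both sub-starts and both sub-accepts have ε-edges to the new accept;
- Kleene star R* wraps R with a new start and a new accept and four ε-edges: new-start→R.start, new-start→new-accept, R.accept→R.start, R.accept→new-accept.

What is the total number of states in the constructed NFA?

20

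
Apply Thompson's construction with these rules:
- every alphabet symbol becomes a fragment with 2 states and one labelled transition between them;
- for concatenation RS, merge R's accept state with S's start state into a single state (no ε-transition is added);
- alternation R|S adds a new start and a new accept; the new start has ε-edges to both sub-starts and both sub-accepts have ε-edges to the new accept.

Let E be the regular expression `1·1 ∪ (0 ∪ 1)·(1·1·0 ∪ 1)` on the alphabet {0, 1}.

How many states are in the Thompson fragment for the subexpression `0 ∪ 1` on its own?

6

Fragment for `0 ∪ 1`:
Each of the 2 symbol leaves contributes a 2-state fragment.
  0 ∪ 1 = 6 states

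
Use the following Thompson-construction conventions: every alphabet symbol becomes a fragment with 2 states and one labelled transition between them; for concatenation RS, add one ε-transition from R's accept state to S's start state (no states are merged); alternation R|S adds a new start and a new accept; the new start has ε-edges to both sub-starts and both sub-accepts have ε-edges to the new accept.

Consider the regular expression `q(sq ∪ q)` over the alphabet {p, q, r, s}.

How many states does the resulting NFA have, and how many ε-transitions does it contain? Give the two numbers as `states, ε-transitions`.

By structural recursion:
Each of the 4 symbol leaves contributes 2 states and 0 ε-transitions.
  sq : 4 states, 1 ε-transition
  sq ∪ q : 8 states, 5 ε-transitions
  q(sq ∪ q) : 10 states, 6 ε-transitions

10, 6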